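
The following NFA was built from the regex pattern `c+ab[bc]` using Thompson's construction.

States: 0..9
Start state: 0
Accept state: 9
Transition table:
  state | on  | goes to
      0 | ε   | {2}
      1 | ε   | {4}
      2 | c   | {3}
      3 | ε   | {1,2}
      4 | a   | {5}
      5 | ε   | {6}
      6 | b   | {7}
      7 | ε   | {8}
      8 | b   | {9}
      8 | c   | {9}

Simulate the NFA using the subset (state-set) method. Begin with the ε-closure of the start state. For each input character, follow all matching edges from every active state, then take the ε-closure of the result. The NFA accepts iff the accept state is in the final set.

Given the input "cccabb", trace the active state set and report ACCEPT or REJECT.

Answer: ACCEPT

Trace:
start: ε-closure({0}) = {0,2}
'c' @ 1: {1,2,3,4}
'c' @ 2: {1,2,3,4}
'c' @ 3: {1,2,3,4}
'a' @ 4: {5,6}
'b' @ 5: {7,8}
'b' @ 6: {9}  [accepting]
final: {9}; accept 9 in set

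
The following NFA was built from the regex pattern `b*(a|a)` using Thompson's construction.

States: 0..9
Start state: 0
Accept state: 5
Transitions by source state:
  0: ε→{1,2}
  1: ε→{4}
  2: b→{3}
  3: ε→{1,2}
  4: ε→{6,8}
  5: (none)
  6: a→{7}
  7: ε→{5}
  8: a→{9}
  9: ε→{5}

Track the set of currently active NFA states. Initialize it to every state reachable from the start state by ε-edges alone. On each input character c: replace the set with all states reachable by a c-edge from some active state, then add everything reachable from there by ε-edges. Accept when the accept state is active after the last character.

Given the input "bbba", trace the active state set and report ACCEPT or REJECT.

initial (ε-close {0}): {0,1,2,4,6,8}
'b' @ 1: {1,2,3,4,6,8}
'b' @ 2: {1,2,3,4,6,8}
'b' @ 3: {1,2,3,4,6,8}
'a' @ 4: {5,7,9}  ✓accept
final: {5,7,9}; accept 5 in set

Answer: ACCEPT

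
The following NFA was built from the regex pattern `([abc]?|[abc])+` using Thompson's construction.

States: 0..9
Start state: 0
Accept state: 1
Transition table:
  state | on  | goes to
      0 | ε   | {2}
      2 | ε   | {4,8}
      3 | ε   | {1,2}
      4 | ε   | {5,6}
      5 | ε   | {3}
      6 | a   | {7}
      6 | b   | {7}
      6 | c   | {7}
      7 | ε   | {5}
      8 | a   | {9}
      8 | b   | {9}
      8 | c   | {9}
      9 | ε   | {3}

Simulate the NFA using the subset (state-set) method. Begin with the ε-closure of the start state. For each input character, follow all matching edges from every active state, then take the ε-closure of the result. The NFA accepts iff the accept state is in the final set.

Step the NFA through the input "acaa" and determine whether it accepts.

Answer: ACCEPT

Steps:
S₀ = ε-closure({0}) = {0,1,2,3,4,5,6,8}
'a' @ 1: {1,2,3,4,5,6,7,8,9}  ✓accept
'c' @ 2: {1,2,3,4,5,6,7,8,9}  ✓accept
'a' @ 3: {1,2,3,4,5,6,7,8,9}  ✓accept
'a' @ 4: {1,2,3,4,5,6,7,8,9}  ✓accept
after full input: {1,2,3,4,5,6,7,8,9}  (accept=1 in)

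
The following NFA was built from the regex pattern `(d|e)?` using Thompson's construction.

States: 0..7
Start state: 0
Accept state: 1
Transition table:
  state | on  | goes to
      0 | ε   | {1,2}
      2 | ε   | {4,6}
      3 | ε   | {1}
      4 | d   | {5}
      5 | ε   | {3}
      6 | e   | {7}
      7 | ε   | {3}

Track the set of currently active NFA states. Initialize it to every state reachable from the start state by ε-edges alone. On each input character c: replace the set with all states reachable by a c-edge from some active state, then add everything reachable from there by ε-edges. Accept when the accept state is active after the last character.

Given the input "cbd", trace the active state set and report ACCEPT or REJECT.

S₀ = ε-closure({0}) = {0,1,2,4,6}
'c' @ 1: {}  — no active states
rest 'bd' ignored (set empty)
end set {} — state 1 not in

Answer: REJECT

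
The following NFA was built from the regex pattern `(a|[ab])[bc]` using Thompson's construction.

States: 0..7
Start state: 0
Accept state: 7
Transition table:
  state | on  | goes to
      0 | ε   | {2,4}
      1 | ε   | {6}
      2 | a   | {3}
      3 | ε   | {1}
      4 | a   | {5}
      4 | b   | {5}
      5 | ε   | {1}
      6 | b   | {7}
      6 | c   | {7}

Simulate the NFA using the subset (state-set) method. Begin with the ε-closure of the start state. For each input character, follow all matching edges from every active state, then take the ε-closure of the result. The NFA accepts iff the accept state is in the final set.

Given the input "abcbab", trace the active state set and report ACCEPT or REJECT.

Answer: REJECT

Trace:
start: ε-closure({0}) = {0,2,4}
'a' @ 1: {1,3,5,6}
'b' @ 2: {7}  (accept∈set)
'c' @ 3: {}  — no active states
rest 'bab' ignored (set empty)
after full input: {}  (accept=7 not in)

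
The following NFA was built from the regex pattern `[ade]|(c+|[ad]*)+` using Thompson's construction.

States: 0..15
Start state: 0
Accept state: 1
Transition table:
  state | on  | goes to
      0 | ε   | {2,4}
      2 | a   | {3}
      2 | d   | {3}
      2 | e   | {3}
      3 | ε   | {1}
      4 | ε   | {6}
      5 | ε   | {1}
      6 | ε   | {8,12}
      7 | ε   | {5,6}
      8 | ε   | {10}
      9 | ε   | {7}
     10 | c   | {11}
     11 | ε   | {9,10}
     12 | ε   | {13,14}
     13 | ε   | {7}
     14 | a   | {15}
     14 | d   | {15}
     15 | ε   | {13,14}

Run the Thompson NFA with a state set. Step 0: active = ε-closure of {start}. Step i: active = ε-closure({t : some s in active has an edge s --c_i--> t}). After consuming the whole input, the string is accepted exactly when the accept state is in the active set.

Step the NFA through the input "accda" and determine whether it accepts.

Answer: ACCEPT

Derivation:
initial (ε-close {0}): {0,1,2,4,5,6,7,8,10,12,13,14}
'a' @ 1: {1,3,5,6,7,8,10,12,13,14,15}  ✓accept
'c' @ 2: {1,5,6,7,8,9,10,11,12,13,14}  ✓accept
'c' @ 3: {1,5,6,7,8,9,10,11,12,13,14}  ✓accept
'd' @ 4: {1,5,6,7,8,10,12,13,14,15}  ✓accept
'a' @ 5: {1,5,6,7,8,10,12,13,14,15}  ✓accept
final: {1,5,6,7,8,10,12,13,14,15}; accept 1 in set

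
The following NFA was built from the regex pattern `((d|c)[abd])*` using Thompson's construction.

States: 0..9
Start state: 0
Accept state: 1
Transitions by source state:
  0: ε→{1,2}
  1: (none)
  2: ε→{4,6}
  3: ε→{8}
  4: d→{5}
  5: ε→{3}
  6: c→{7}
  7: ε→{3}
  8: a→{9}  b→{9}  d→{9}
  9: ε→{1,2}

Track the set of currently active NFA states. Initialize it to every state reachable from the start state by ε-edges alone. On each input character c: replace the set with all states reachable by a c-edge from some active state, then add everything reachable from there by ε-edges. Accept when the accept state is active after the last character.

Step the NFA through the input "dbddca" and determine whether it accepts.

initial (ε-close {0}): {0,1,2,4,6}
'd' @ 1: {3,5,8}
'b' @ 2: {1,2,4,6,9}  (accept∈set)
'd' @ 3: {3,5,8}
'd' @ 4: {1,2,4,6,9}  (accept∈set)
'c' @ 5: {3,7,8}
'a' @ 6: {1,2,4,6,9}  (accept∈set)
after full input: {1,2,4,6,9}  (accept=1 in)

Answer: ACCEPT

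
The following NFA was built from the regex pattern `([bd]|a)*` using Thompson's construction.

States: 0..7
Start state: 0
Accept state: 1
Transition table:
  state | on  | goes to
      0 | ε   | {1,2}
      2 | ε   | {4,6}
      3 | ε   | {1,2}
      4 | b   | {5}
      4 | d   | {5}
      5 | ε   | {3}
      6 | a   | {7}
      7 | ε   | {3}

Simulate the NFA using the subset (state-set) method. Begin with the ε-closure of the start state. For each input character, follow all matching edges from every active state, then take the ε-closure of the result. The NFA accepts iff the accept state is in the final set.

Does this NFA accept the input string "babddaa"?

initial (ε-close {0}): {0,1,2,4,6}
'b' @ 1: {1,2,3,4,5,6}  ✓accept
'a' @ 2: {1,2,3,4,6,7}  ✓accept
'b' @ 3: {1,2,3,4,5,6}  ✓accept
'd' @ 4: {1,2,3,4,5,6}  ✓accept
'd' @ 5: {1,2,3,4,5,6}  ✓accept
'a' @ 6: {1,2,3,4,6,7}  ✓accept
'a' @ 7: {1,2,3,4,6,7}  ✓accept
end set {1,2,3,4,6,7} — state 1 in

Answer: ACCEPT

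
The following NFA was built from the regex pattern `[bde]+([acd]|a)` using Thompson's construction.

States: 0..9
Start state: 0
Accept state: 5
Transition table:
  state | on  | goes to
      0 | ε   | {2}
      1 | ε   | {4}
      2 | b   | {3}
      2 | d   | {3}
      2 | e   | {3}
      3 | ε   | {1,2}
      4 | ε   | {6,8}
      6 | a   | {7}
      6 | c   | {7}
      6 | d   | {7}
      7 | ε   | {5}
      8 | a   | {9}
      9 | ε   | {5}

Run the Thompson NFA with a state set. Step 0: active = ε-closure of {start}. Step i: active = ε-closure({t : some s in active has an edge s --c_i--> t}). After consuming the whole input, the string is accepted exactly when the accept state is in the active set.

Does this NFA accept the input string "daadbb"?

S₀ = ε-closure({0}) = {0,2}
'd' @ 1: {1,2,3,4,6,8}
'a' @ 2: {5,7,9}  [accepting]
'a' @ 3: {}  — no active states
rest 'dbb' ignored (set empty)
end set {} — state 5 not in

Answer: REJECT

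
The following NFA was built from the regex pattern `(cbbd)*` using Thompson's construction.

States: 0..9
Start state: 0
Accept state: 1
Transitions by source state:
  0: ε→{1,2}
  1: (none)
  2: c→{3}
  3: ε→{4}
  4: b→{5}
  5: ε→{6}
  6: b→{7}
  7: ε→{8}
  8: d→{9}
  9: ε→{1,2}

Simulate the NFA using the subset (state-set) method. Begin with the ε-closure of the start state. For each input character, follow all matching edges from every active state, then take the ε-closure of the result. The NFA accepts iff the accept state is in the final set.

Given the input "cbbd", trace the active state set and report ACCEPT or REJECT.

Answer: ACCEPT

Derivation:
start: ε-closure({0}) = {0,1,2}
'c' @ 1: {3,4}
'b' @ 2: {5,6}
'b' @ 3: {7,8}
'd' @ 4: {1,2,9}  ✓accept
after full input: {1,2,9}  (accept=1 in)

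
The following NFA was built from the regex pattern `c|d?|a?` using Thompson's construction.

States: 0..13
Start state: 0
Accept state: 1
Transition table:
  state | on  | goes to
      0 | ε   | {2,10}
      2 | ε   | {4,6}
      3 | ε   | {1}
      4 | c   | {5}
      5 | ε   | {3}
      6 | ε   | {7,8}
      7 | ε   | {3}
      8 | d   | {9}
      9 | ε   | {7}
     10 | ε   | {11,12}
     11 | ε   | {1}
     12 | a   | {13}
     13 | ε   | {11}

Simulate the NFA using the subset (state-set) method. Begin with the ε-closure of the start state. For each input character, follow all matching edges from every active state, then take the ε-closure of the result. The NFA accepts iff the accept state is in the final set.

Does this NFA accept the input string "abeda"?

initial (ε-close {0}): {0,1,2,3,4,6,7,8,10,11,12}
'a' @ 1: {1,11,13}  ✓accept
'b' @ 2: {}  — dead — no transitions
rest 'eda' ignored (set empty)
end set {} — state 1 not in

Answer: REJECT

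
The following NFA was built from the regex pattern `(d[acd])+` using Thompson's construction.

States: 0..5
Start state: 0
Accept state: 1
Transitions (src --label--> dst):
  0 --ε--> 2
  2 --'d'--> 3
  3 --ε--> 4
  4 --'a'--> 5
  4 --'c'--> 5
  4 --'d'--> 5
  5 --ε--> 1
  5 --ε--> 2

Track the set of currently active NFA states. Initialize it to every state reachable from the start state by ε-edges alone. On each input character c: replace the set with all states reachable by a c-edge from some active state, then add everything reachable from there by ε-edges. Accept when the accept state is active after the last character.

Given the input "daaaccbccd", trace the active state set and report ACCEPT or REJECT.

Answer: REJECT

Steps:
start: ε-closure({0}) = {0,2}
'd' @ 1: {3,4}
'a' @ 2: {1,2,5}  [accepting]
'a' @ 3: {}  — dead — no transitions
rest 'accbccd' ignored (set empty)
final: {}; accept 1 not in set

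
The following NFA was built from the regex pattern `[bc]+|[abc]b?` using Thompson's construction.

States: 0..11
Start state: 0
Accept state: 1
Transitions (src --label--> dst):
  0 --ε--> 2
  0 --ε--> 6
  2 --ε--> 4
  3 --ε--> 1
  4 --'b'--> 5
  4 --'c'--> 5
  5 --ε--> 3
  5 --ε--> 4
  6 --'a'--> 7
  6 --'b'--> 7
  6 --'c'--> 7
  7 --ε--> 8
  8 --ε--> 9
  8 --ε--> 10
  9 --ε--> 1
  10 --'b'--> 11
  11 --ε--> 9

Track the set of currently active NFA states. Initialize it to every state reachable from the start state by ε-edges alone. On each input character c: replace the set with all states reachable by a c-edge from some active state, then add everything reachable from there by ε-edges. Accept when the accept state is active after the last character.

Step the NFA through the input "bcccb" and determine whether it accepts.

Answer: ACCEPT

Trace:
start: ε-closure({0}) = {0,2,4,6}
'b' @ 1: {1,3,4,5,7,8,9,10}  [accepting]
'c' @ 2: {1,3,4,5}  [accepting]
'c' @ 3: {1,3,4,5}  [accepting]
'c' @ 4: {1,3,4,5}  [accepting]
'b' @ 5: {1,3,4,5}  [accepting]
final: {1,3,4,5}; accept 1 in set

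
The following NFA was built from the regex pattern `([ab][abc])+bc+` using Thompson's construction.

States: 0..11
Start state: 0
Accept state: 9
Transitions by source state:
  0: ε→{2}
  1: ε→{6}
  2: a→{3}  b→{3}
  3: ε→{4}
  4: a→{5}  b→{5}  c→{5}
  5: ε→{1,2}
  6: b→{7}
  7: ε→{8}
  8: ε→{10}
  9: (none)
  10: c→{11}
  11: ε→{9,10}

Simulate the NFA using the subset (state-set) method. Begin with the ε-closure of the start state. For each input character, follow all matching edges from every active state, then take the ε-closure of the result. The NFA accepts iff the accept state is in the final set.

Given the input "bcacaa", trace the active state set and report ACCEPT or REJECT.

S₀ = ε-closure({0}) = {0,2}
'b' @ 1: {3,4}
'c' @ 2: {1,2,5,6}
'a' @ 3: {3,4}
'c' @ 4: {1,2,5,6}
'a' @ 5: {3,4}
'a' @ 6: {1,2,5,6}
after full input: {1,2,5,6}  (accept=9 not in)

Answer: REJECT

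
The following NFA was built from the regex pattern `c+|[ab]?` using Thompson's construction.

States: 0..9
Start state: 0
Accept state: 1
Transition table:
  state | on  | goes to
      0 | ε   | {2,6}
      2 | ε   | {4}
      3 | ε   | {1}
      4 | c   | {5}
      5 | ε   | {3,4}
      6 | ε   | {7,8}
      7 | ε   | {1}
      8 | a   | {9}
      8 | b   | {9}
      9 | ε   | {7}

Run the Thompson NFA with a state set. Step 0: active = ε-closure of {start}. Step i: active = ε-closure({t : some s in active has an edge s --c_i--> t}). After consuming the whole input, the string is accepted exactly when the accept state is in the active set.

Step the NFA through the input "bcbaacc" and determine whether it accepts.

S₀ = ε-closure({0}) = {0,1,2,4,6,7,8}
'b' @ 1: {1,7,9}  ✓accept
'c' @ 2: {}  — dead — no transitions
rest 'baacc' ignored (set empty)
end set {} — state 1 not in

Answer: REJECT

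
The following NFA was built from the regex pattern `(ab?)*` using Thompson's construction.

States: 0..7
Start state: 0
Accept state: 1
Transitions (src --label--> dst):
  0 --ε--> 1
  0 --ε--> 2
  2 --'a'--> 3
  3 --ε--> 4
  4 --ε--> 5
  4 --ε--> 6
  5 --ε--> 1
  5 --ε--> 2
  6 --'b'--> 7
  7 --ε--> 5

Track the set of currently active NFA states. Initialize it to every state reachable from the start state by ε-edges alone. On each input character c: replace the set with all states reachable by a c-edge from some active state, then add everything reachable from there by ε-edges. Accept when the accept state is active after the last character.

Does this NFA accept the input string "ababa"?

initial (ε-close {0}): {0,1,2}
'a' @ 1: {1,2,3,4,5,6}  (accept∈set)
'b' @ 2: {1,2,5,7}  (accept∈set)
'a' @ 3: {1,2,3,4,5,6}  (accept∈set)
'b' @ 4: {1,2,5,7}  (accept∈set)
'a' @ 5: {1,2,3,4,5,6}  (accept∈set)
final: {1,2,3,4,5,6}; accept 1 in set

Answer: ACCEPT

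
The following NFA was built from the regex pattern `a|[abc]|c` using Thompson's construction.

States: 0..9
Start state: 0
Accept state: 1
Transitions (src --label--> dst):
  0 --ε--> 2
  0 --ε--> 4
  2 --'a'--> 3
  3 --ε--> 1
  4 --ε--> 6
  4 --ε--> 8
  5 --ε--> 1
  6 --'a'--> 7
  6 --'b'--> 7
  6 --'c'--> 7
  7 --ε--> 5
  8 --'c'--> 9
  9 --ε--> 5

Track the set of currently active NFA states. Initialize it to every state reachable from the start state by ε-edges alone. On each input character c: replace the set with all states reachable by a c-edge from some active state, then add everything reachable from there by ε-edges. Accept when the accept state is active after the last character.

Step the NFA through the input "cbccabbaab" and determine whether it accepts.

Answer: REJECT

Derivation:
start: ε-closure({0}) = {0,2,4,6,8}
'c' @ 1: {1,5,7,9}  (accept∈set)
'b' @ 2: {}  — dead — no transitions
rest 'ccabbaab' ignored (set empty)
end set {} — state 1 not in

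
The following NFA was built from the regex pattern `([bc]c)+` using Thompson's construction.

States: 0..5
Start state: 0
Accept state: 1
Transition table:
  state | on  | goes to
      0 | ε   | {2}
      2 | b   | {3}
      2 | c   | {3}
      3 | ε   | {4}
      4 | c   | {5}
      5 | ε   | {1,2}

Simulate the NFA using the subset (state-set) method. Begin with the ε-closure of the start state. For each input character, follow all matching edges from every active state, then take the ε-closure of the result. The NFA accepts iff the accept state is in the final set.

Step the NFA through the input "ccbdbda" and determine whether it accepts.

Answer: REJECT

Derivation:
start: ε-closure({0}) = {0,2}
'c' @ 1: {3,4}
'c' @ 2: {1,2,5}  [accepting]
'b' @ 3: {3,4}
'd' @ 4: {}  — state set empty
rest 'bda' ignored (set empty)
end set {} — state 1 not in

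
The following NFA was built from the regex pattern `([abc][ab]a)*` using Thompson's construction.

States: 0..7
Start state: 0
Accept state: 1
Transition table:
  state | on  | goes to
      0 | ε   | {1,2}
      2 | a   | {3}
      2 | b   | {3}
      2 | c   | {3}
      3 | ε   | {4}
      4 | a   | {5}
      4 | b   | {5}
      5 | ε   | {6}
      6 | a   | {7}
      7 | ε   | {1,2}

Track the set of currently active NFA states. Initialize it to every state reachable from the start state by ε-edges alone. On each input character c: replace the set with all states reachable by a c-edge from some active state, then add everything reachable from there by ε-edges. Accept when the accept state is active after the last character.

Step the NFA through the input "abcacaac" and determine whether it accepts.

Answer: REJECT

Trace:
start: ε-closure({0}) = {0,1,2}
'a' @ 1: {3,4}
'b' @ 2: {5,6}
'c' @ 3: {}  — dead — no transitions
rest 'acaac' ignored (set empty)
end set {} — state 1 not in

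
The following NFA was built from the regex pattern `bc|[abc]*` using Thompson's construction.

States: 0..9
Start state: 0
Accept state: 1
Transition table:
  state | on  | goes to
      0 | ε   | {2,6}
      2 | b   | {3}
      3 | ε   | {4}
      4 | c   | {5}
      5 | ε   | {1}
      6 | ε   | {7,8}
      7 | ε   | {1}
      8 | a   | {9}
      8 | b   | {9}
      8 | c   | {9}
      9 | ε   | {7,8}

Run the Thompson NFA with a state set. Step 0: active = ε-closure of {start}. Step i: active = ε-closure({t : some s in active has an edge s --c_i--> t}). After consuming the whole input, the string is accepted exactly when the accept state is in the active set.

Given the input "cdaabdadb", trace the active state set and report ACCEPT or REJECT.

Answer: REJECT

Derivation:
initial (ε-close {0}): {0,1,2,6,7,8}
'c' @ 1: {1,7,8,9}  (accept∈set)
'd' @ 2: {}  — dead — no transitions
rest 'aabdadb' ignored (set empty)
end set {} — state 1 not in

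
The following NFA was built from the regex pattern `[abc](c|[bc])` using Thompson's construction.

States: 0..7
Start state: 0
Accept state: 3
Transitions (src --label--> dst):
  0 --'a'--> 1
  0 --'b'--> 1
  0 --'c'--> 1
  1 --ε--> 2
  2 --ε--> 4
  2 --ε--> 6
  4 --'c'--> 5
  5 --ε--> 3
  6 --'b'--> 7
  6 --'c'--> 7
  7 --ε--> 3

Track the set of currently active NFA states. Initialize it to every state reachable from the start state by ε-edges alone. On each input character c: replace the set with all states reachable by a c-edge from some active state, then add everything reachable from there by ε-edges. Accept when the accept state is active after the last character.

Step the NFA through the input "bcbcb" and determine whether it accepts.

start: ε-closure({0}) = {0}
'b' @ 1: {1,2,4,6}
'c' @ 2: {3,5,7}  (accept∈set)
'b' @ 3: {}  — state set empty
rest 'cb' ignored (set empty)
after full input: {}  (accept=3 not in)

Answer: REJECT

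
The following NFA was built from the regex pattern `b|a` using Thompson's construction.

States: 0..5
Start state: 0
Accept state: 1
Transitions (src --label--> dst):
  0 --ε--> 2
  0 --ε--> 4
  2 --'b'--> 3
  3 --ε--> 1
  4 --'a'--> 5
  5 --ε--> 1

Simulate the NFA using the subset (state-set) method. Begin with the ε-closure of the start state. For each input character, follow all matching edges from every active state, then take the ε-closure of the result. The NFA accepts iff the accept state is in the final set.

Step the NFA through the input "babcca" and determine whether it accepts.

S₀ = ε-closure({0}) = {0,2,4}
'b' @ 1: {1,3}  ✓accept
'a' @ 2: {}  — no active states
rest 'bcca' ignored (set empty)
end set {} — state 1 not in

Answer: REJECT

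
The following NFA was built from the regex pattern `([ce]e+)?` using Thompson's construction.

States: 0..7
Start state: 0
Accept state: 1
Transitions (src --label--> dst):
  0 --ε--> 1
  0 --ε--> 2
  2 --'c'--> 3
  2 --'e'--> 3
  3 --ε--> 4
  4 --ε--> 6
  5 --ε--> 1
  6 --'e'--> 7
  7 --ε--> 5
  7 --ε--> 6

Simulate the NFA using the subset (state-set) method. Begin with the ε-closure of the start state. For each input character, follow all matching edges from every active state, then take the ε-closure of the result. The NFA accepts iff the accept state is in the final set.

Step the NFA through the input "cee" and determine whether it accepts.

start: ε-closure({0}) = {0,1,2}
'c' @ 1: {3,4,6}
'e' @ 2: {1,5,6,7}  [accepting]
'e' @ 3: {1,5,6,7}  [accepting]
after full input: {1,5,6,7}  (accept=1 in)

Answer: ACCEPT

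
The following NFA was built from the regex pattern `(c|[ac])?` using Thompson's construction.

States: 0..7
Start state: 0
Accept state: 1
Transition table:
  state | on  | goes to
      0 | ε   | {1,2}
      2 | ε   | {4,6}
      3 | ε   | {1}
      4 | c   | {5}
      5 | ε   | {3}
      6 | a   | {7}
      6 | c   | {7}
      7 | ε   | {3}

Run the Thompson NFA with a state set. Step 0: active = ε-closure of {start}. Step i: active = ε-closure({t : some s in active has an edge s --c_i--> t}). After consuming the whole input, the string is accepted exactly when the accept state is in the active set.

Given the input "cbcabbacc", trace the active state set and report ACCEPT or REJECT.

Answer: REJECT

Derivation:
start: ε-closure({0}) = {0,1,2,4,6}
'c' @ 1: {1,3,5,7}  [accepting]
'b' @ 2: {}  — dead — no transitions
rest 'cabbacc' ignored (set empty)
end set {} — state 1 not in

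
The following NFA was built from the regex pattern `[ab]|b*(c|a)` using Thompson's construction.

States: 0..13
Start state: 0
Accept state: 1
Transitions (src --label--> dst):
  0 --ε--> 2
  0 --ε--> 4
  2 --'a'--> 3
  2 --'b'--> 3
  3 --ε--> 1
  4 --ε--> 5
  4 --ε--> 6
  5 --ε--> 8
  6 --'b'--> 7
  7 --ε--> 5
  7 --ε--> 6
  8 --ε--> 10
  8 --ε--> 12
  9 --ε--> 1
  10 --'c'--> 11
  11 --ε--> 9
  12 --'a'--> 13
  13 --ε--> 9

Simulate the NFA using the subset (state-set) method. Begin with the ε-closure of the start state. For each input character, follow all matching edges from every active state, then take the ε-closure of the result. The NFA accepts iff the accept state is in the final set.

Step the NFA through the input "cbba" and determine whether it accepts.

S₀ = ε-closure({0}) = {0,2,4,5,6,8,10,12}
'c' @ 1: {1,9,11}  (accept∈set)
'b' @ 2: {}  — dead — no transitions
rest 'ba' ignored (set empty)
final: {}; accept 1 not in set

Answer: REJECT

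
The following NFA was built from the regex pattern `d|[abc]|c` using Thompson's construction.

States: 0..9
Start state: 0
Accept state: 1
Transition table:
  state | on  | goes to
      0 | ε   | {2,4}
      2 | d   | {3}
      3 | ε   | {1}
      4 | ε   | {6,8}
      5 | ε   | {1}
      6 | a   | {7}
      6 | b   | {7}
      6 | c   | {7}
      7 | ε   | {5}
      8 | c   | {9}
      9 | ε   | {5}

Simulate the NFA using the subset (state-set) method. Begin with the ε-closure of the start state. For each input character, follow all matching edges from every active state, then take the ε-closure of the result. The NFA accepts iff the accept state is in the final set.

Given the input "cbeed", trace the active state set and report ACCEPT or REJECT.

Answer: REJECT

Steps:
initial (ε-close {0}): {0,2,4,6,8}
'c' @ 1: {1,5,7,9}  ✓accept
'b' @ 2: {}  — no active states
rest 'eed' ignored (set empty)
after full input: {}  (accept=1 not in)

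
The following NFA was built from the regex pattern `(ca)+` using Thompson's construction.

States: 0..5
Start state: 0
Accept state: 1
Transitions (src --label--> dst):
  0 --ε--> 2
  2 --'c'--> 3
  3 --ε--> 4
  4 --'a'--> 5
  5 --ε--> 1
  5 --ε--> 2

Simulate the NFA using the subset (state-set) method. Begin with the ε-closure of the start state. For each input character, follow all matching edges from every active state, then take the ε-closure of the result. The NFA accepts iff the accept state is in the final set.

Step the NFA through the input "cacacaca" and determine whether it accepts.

S₀ = ε-closure({0}) = {0,2}
'c' @ 1: {3,4}
'a' @ 2: {1,2,5}  ✓accept
'c' @ 3: {3,4}
'a' @ 4: {1,2,5}  ✓accept
'c' @ 5: {3,4}
'a' @ 6: {1,2,5}  ✓accept
'c' @ 7: {3,4}
'a' @ 8: {1,2,5}  ✓accept
end set {1,2,5} — state 1 in

Answer: ACCEPT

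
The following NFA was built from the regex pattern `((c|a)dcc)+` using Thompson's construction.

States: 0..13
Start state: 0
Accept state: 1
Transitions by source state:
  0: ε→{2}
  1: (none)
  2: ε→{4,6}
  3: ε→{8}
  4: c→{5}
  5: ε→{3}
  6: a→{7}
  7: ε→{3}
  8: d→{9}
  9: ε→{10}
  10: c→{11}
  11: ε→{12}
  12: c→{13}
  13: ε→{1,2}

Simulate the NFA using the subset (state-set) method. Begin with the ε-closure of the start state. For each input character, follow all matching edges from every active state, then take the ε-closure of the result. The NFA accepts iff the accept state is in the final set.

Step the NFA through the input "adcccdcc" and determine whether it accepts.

Answer: ACCEPT

Derivation:
start: ε-closure({0}) = {0,2,4,6}
'a' @ 1: {3,7,8}
'd' @ 2: {9,10}
'c' @ 3: {11,12}
'c' @ 4: {1,2,4,6,13}  ✓accept
'c' @ 5: {3,5,8}
'd' @ 6: {9,10}
'c' @ 7: {11,12}
'c' @ 8: {1,2,4,6,13}  ✓accept
end set {1,2,4,6,13} — state 1 in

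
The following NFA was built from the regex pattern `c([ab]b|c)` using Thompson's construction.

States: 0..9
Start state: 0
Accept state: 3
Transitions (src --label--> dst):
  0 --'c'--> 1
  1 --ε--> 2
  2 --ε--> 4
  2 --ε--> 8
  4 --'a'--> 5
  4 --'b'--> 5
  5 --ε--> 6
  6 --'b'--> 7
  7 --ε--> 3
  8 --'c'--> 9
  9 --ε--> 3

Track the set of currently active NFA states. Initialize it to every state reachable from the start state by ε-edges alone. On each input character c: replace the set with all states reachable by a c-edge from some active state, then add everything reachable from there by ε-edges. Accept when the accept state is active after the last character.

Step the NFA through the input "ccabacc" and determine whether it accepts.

S₀ = ε-closure({0}) = {0}
'c' @ 1: {1,2,4,8}
'c' @ 2: {3,9}  [accepting]
'a' @ 3: {}  — dead — no transitions
rest 'bacc' ignored (set empty)
end set {} — state 3 not in

Answer: REJECT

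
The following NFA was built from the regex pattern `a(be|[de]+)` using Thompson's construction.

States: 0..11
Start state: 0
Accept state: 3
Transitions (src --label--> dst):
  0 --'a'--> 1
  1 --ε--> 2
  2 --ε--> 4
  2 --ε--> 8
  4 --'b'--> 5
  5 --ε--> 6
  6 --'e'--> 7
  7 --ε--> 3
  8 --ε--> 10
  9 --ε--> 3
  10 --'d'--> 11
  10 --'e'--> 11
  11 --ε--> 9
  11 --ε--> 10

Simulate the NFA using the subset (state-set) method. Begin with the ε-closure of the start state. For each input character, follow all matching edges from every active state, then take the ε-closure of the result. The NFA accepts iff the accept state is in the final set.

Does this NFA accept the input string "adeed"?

S₀ = ε-closure({0}) = {0}
'a' @ 1: {1,2,4,8,10}
'd' @ 2: {3,9,10,11}  (accept∈set)
'e' @ 3: {3,9,10,11}  (accept∈set)
'e' @ 4: {3,9,10,11}  (accept∈set)
'd' @ 5: {3,9,10,11}  (accept∈set)
end set {3,9,10,11} — state 3 in

Answer: ACCEPT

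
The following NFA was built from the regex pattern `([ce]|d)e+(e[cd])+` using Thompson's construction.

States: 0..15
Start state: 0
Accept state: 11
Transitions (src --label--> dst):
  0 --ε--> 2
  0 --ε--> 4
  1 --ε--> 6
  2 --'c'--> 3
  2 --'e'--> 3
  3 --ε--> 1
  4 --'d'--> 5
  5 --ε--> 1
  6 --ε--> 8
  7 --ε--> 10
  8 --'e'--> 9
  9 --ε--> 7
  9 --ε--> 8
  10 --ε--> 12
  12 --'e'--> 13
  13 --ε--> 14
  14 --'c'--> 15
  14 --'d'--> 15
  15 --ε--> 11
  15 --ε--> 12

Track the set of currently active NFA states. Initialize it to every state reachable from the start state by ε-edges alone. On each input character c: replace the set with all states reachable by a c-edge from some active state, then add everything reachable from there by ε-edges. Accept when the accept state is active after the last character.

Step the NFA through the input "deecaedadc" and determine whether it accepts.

initial (ε-close {0}): {0,2,4}
'd' @ 1: {1,5,6,8}
'e' @ 2: {7,8,9,10,12}
'e' @ 3: {7,8,9,10,12,13,14}
'c' @ 4: {11,12,15}  (accept∈set)
'a' @ 5: {}  — no active states
rest 'edadc' ignored (set empty)
final: {}; accept 11 not in set

Answer: REJECT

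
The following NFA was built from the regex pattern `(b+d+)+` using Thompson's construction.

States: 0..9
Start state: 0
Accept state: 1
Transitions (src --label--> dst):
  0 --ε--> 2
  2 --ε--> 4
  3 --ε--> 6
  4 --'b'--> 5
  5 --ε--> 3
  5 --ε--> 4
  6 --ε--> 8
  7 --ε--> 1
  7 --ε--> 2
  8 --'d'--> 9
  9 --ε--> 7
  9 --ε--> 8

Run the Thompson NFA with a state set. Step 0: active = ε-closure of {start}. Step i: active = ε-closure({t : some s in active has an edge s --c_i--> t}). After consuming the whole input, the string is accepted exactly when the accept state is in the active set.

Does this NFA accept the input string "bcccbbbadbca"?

S₀ = ε-closure({0}) = {0,2,4}
'b' @ 1: {3,4,5,6,8}
'c' @ 2: {}  — no active states
rest 'ccbbbadbca' ignored (set empty)
end set {} — state 1 not in

Answer: REJECT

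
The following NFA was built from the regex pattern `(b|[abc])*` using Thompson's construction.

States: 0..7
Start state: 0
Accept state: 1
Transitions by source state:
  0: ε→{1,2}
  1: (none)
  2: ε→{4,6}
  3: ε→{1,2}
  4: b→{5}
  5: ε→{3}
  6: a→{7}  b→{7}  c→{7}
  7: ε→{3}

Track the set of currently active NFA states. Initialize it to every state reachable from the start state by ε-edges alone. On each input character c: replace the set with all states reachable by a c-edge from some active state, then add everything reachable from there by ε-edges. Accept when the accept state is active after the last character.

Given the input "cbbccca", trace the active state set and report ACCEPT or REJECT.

S₀ = ε-closure({0}) = {0,1,2,4,6}
'c' @ 1: {1,2,3,4,6,7}  (accept∈set)
'b' @ 2: {1,2,3,4,5,6,7}  (accept∈set)
'b' @ 3: {1,2,3,4,5,6,7}  (accept∈set)
'c' @ 4: {1,2,3,4,6,7}  (accept∈set)
'c' @ 5: {1,2,3,4,6,7}  (accept∈set)
'c' @ 6: {1,2,3,4,6,7}  (accept∈set)
'a' @ 7: {1,2,3,4,6,7}  (accept∈set)
end set {1,2,3,4,6,7} — state 1 in

Answer: ACCEPT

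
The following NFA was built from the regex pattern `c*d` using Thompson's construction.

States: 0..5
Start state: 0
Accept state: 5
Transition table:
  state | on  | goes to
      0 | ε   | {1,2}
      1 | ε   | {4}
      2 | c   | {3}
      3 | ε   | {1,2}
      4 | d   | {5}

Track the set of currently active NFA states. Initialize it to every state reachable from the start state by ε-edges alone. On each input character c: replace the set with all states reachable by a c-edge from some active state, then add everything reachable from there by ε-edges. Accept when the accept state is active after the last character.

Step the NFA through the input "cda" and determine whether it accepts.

initial (ε-close {0}): {0,1,2,4}
'c' @ 1: {1,2,3,4}
'd' @ 2: {5}  [accepting]
'a' @ 3: {}  — state set empty
after full input: {}  (accept=5 not in)

Answer: REJECT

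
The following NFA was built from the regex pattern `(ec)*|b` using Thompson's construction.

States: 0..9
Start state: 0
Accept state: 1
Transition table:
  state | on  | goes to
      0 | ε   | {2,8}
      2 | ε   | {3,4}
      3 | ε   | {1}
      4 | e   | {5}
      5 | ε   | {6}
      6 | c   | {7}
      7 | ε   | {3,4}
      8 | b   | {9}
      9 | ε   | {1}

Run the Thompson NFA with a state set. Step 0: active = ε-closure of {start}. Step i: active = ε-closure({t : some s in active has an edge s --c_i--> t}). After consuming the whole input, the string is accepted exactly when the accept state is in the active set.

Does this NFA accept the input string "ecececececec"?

Answer: ACCEPT

Trace:
initial (ε-close {0}): {0,1,2,3,4,8}
'e' @ 1: {5,6}
'c' @ 2: {1,3,4,7}  [accepting]
'e' @ 3: {5,6}
'c' @ 4: {1,3,4,7}  [accepting]
'e' @ 5: {5,6}
'c' @ 6: {1,3,4,7}  [accepting]
'e' @ 7: {5,6}
'c' @ 8: {1,3,4,7}  [accepting]
'e' @ 9: {5,6}
'c' @ 10: {1,3,4,7}  [accepting]
'e' @ 11: {5,6}
'c' @ 12: {1,3,4,7}  [accepting]
final: {1,3,4,7}; accept 1 in set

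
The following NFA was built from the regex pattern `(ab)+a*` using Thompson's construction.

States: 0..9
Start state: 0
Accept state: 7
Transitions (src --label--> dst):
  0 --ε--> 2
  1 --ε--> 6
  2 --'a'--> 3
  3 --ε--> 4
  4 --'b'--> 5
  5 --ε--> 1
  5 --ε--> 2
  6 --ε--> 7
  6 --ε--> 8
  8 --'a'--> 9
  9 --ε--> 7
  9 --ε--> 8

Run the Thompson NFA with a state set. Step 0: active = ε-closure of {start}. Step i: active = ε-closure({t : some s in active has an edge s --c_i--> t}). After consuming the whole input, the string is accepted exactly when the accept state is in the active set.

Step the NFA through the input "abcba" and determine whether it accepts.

start: ε-closure({0}) = {0,2}
'a' @ 1: {3,4}
'b' @ 2: {1,2,5,6,7,8}  ✓accept
'c' @ 3: {}  — state set empty
rest 'ba' ignored (set empty)
end set {} — state 7 not in

Answer: REJECT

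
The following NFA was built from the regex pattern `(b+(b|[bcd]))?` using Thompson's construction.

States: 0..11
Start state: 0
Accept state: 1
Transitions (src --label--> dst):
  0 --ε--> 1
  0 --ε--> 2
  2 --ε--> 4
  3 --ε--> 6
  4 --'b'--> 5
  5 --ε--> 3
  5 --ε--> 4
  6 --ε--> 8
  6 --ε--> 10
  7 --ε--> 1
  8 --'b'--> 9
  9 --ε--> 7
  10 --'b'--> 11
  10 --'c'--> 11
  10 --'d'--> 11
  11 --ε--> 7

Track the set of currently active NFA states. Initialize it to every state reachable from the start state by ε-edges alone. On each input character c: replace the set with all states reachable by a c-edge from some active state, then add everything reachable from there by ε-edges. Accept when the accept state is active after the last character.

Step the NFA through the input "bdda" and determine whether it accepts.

S₀ = ε-closure({0}) = {0,1,2,4}
'b' @ 1: {3,4,5,6,8,10}
'd' @ 2: {1,7,11}  [accepting]
'd' @ 3: {}  — state set empty
rest 'a' ignored (set empty)
end set {} — state 1 not in

Answer: REJECT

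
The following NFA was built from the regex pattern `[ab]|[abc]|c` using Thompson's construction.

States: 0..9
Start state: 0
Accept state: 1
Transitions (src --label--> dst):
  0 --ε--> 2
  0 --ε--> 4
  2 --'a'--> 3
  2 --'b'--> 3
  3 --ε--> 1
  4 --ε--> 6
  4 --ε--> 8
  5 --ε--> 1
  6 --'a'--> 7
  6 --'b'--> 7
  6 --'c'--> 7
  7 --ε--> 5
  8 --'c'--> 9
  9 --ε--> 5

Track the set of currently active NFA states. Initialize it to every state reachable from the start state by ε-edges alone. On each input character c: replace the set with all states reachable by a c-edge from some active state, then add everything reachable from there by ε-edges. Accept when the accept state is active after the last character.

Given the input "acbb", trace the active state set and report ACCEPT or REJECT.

S₀ = ε-closure({0}) = {0,2,4,6,8}
'a' @ 1: {1,3,5,7}  (accept∈set)
'c' @ 2: {}  — state set empty
rest 'bb' ignored (set empty)
final: {}; accept 1 not in set

Answer: REJECT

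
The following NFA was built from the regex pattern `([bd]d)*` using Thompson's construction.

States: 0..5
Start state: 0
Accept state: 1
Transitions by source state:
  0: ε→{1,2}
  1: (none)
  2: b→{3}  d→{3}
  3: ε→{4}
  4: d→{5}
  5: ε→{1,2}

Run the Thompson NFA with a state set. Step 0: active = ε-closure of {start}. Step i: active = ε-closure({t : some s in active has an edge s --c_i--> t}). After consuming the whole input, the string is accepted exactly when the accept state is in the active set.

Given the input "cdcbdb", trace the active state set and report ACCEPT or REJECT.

initial (ε-close {0}): {0,1,2}
'c' @ 1: {}  — dead — no transitions
rest 'dcbdb' ignored (set empty)
end set {} — state 1 not in

Answer: REJECT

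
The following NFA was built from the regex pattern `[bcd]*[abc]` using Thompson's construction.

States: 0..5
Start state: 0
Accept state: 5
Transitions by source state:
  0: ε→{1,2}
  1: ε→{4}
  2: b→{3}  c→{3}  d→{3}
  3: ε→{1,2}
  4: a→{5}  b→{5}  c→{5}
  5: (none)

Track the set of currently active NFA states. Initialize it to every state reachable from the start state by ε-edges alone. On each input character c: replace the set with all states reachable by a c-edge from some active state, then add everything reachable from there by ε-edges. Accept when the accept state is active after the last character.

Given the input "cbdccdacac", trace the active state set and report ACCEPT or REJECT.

initial (ε-close {0}): {0,1,2,4}
'c' @ 1: {1,2,3,4,5}  (accept∈set)
'b' @ 2: {1,2,3,4,5}  (accept∈set)
'd' @ 3: {1,2,3,4}
'c' @ 4: {1,2,3,4,5}  (accept∈set)
'c' @ 5: {1,2,3,4,5}  (accept∈set)
'd' @ 6: {1,2,3,4}
'a' @ 7: {5}  (accept∈set)
'c' @ 8: {}  — dead — no transitions
rest 'ac' ignored (set empty)
after full input: {}  (accept=5 not in)

Answer: REJECT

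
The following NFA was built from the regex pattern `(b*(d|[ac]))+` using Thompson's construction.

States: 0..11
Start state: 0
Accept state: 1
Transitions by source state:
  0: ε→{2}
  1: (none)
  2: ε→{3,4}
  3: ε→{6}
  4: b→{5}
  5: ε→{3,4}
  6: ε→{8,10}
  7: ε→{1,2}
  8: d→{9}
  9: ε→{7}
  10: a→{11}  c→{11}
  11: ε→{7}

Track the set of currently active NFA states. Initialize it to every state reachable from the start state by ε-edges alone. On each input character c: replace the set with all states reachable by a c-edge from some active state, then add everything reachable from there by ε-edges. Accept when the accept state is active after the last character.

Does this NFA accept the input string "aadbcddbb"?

Answer: REJECT

Derivation:
initial (ε-close {0}): {0,2,3,4,6,8,10}
'a' @ 1: {1,2,3,4,6,7,8,10,11}  [accepting]
'a' @ 2: {1,2,3,4,6,7,8,10,11}  [accepting]
'd' @ 3: {1,2,3,4,6,7,8,9,10}  [accepting]
'b' @ 4: {3,4,5,6,8,10}
'c' @ 5: {1,2,3,4,6,7,8,10,11}  [accepting]
'd' @ 6: {1,2,3,4,6,7,8,9,10}  [accepting]
'd' @ 7: {1,2,3,4,6,7,8,9,10}  [accepting]
'b' @ 8: {3,4,5,6,8,10}
'b' @ 9: {3,4,5,6,8,10}
end set {3,4,5,6,8,10} — state 1 not in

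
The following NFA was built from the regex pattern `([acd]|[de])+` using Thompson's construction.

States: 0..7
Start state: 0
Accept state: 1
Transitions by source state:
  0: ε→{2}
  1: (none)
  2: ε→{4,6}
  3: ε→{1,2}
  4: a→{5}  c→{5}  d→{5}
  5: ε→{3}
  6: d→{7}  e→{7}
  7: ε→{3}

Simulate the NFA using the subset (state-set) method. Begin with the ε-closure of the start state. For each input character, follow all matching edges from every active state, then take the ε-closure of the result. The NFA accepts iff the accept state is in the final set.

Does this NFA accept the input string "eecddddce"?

S₀ = ε-closure({0}) = {0,2,4,6}
'e' @ 1: {1,2,3,4,6,7}  [accepting]
'e' @ 2: {1,2,3,4,6,7}  [accepting]
'c' @ 3: {1,2,3,4,5,6}  [accepting]
'd' @ 4: {1,2,3,4,5,6,7}  [accepting]
'd' @ 5: {1,2,3,4,5,6,7}  [accepting]
'd' @ 6: {1,2,3,4,5,6,7}  [accepting]
'd' @ 7: {1,2,3,4,5,6,7}  [accepting]
'c' @ 8: {1,2,3,4,5,6}  [accepting]
'e' @ 9: {1,2,3,4,6,7}  [accepting]
end set {1,2,3,4,6,7} — state 1 in

Answer: ACCEPT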